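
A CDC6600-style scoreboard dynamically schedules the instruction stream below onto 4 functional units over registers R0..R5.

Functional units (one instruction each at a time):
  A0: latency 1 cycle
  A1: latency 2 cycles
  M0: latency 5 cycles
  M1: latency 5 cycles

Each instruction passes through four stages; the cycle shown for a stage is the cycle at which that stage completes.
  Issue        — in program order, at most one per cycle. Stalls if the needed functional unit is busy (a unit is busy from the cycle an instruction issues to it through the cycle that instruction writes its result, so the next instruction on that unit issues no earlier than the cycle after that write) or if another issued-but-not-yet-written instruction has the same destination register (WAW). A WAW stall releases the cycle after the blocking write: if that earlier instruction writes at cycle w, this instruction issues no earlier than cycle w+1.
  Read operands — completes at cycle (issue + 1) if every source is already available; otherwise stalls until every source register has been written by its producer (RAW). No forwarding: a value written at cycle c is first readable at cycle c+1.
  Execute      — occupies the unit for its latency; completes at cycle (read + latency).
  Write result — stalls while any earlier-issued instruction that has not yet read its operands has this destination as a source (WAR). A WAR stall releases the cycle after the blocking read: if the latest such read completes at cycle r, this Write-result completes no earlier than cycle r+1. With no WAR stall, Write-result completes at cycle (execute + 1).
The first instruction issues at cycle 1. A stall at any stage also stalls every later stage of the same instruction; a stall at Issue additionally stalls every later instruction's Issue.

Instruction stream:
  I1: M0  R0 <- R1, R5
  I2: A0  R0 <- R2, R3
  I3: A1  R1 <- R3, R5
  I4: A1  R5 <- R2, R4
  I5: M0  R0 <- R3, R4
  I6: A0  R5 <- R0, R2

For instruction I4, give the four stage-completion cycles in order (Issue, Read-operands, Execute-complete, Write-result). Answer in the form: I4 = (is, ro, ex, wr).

[1] issue I1 (M0)
[2] I1 read-ops
[7] I1 finished on M0
[8] I1→R0
[9] issue I2 (A0)
[10] I2 read-ops · issue I3 (A1)
[11] I2 finished on A0 · I3 read-ops
[12] I2→R0
[13] I3 finished on A1
[14] I3→R1
[15] issue I4 (A1)
[16] I4 read-ops · issue I5 (M0)
[17] I5 read-ops
[18] I4 finished on A1
[19] I4→R5
[20] issue I6 (A0)
[22] I5 finished on M0
[23] I5→R0
[24] I6 read-ops
[25] I6 finished on A0
[26] I6→R5

I4 = (15, 16, 18, 19)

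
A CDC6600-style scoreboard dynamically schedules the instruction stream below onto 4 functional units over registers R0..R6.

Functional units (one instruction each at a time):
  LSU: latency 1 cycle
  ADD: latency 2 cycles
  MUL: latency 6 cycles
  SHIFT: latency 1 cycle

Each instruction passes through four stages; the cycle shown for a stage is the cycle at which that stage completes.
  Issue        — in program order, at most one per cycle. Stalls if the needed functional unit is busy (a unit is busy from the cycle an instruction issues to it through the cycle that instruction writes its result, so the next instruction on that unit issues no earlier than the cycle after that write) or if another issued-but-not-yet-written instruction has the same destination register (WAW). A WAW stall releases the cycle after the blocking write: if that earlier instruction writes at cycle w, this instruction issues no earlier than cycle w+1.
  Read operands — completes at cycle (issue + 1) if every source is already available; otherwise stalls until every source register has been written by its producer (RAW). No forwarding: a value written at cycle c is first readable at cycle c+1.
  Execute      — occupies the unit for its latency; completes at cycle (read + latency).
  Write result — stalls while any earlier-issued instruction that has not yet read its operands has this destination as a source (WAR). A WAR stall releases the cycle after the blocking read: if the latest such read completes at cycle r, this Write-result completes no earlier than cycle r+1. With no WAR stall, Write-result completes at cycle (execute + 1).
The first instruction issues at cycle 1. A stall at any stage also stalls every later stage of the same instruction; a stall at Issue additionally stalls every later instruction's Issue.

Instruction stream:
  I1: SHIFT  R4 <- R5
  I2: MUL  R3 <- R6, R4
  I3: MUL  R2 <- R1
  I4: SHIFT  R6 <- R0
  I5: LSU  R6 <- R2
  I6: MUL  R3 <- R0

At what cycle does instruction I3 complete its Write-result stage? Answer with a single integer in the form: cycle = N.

I1: IS=1 RO=2 EX=3 WR=4
I2: IS=2 RO=5 EX=11 WR=12  [RAW R4: wait I1 write@4]
I3: IS=13 RO=14 EX=20 WR=21  [struct: MUL busy until I2 writes@12]
I4: IS=14 RO=15 EX=16 WR=17
I5: IS=18 RO=22 EX=23 WR=24  [WAW R6: wait I4 write@17; RAW R2: wait I3 write@21]
I6: IS=22 RO=23 EX=29 WR=30  [struct: MUL busy until I3 writes@21]

cycle = 21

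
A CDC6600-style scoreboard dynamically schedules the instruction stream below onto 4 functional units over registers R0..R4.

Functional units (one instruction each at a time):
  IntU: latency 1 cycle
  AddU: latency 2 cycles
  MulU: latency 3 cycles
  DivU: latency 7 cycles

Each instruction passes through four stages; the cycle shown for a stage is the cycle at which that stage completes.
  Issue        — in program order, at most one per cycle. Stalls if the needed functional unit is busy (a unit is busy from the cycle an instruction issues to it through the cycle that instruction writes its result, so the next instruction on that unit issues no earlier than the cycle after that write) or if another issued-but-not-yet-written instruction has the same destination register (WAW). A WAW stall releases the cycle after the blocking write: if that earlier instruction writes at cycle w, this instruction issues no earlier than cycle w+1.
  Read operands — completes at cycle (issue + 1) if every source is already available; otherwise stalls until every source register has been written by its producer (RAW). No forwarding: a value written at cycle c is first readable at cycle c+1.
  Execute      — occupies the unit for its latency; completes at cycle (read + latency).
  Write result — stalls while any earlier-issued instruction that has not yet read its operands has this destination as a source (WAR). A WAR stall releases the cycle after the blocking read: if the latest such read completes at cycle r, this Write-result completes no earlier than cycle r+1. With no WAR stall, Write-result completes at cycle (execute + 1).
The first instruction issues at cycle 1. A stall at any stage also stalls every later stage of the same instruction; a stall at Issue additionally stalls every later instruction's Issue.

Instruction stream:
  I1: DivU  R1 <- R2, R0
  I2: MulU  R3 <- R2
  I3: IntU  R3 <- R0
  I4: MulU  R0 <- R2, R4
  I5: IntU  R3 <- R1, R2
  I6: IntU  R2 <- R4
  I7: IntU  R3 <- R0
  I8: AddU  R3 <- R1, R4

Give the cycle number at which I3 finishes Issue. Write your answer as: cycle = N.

cycle 1: I1 dispatched to DivU
cycle 2: I1 operands ready, I2 dispatched to MulU
cycle 3: I2 operands ready
cycle 6: I2 complete
cycle 7: R3←I2
cycle 8: I3 dispatched to IntU
cycle 9: I1 complete, I3 operands ready, I4 dispatched to MulU
cycle 10: R1←I1, I3 complete, I4 operands ready
cycle 11: R3←I3
cycle 12: I5 dispatched to IntU
cycle 13: I4 complete, I5 operands ready
cycle 14: R0←I4, I5 complete
cycle 15: R3←I5
cycle 16: I6 dispatched to IntU
cycle 17: I6 operands ready
cycle 18: I6 complete
cycle 19: R2←I6
cycle 20: I7 dispatched to IntU
cycle 21: I7 operands ready
cycle 22: I7 complete
cycle 23: R3←I7
cycle 24: I8 dispatched to AddU
cycle 25: I8 operands ready
cycle 27: I8 complete
cycle 28: R3←I8

cycle = 8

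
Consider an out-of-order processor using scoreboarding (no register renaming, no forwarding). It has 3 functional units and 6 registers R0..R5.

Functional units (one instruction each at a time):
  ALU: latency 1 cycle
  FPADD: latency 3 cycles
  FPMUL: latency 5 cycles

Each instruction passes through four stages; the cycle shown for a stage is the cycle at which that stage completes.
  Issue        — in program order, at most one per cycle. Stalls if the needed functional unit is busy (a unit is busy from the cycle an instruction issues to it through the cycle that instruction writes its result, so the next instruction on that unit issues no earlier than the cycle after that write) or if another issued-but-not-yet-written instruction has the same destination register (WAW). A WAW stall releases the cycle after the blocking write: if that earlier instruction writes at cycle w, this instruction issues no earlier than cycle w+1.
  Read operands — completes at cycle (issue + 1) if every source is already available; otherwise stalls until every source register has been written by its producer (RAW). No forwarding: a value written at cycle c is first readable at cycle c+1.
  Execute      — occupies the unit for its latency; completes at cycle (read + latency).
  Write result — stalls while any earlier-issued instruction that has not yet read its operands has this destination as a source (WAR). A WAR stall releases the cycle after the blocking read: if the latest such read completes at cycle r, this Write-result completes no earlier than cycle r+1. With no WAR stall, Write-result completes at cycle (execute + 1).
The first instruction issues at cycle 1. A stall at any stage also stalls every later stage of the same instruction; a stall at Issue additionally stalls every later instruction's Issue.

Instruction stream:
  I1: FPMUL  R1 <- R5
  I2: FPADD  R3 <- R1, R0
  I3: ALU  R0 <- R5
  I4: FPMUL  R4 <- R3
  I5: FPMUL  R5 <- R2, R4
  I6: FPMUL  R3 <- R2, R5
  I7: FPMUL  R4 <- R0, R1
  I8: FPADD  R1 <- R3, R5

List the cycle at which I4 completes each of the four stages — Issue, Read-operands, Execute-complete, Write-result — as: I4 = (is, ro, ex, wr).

I1  is:1  ro:2  ex:7  wr:8
I2  is:2  ro:9  ex:12  wr:13  — RAW R1: wait I1 write@8
I3  is:3  ro:4  ex:5  wr:10  — WAR R0: wait I2 read@9
I4  is:9  ro:14  ex:19  wr:20  — struct: FPMUL busy until I1 writes@8, RAW R3: wait I2 write@13
I5  is:21  ro:22  ex:27  wr:28  — struct: FPMUL busy until I4 writes@20
I6  is:29  ro:30  ex:35  wr:36  — struct: FPMUL busy until I5 writes@28
I7  is:37  ro:38  ex:43  wr:44  — struct: FPMUL busy until I6 writes@36
I8  is:38  ro:39  ex:42  wr:43

I4 = (9, 14, 19, 20)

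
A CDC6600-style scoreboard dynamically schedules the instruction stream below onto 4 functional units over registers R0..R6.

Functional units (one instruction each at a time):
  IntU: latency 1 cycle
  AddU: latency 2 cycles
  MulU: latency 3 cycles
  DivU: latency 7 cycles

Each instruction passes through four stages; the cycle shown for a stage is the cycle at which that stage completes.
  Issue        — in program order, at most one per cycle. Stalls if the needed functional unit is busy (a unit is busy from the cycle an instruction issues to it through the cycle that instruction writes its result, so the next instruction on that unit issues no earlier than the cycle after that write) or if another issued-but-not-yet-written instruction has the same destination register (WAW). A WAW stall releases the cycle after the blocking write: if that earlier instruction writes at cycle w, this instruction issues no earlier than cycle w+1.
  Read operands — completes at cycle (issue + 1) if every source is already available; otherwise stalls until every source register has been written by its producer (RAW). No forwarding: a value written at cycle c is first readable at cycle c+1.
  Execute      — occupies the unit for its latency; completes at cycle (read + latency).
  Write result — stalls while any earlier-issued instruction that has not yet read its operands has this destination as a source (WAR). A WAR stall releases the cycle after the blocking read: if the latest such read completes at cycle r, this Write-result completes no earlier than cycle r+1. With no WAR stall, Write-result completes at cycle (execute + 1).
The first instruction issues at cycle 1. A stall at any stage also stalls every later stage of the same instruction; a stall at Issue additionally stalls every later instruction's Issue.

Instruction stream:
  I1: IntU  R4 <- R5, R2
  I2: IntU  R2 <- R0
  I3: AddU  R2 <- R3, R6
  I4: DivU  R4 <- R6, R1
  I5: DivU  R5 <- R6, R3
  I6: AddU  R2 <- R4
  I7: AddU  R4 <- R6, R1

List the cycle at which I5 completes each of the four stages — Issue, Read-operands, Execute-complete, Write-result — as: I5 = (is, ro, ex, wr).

c1: issue I1 (IntU)
c2: I1 read-ops
c3: I1 finished on IntU
c4: I1→R4
c5: issue I2 (IntU)
c6: I2 read-ops
c7: I2 finished on IntU
c8: I2→R2
c9: issue I3 (AddU)
c10: I3 read-ops, issue I4 (DivU)
c11: I4 read-ops
c12: I3 finished on AddU
c13: I3→R2
c18: I4 finished on DivU
c19: I4→R4
c20: issue I5 (DivU)
c21: I5 read-ops, issue I6 (AddU)
c22: I6 read-ops
c24: I6 finished on AddU
c25: I6→R2
c26: issue I7 (AddU)
c27: I7 read-ops
c28: I5 finished on DivU
c29: I5→R5, I7 finished on AddU
c30: I7→R4

I5 = (20, 21, 28, 29)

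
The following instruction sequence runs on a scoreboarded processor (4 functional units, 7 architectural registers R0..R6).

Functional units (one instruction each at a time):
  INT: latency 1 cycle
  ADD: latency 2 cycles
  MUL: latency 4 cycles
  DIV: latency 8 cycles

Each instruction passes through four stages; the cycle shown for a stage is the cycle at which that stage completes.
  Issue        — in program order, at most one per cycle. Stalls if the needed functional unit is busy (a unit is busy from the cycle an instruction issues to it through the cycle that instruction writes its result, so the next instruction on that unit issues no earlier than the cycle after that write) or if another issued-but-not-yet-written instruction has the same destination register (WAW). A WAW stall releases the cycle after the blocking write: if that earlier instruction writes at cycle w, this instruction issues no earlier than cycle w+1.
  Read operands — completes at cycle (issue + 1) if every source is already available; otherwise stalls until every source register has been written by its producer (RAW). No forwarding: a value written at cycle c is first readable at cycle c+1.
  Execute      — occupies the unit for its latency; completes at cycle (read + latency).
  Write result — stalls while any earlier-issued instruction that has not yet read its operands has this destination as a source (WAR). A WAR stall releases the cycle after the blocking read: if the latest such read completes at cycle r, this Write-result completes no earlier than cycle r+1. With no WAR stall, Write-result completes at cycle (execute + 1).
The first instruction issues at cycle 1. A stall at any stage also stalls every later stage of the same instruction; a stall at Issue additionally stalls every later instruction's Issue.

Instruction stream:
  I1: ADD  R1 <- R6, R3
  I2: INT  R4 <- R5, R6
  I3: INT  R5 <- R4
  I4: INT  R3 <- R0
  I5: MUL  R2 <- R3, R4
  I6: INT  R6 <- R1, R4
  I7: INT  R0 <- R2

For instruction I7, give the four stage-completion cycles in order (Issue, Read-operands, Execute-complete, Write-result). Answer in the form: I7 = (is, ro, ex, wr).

cycle 1: I1 dispatched to ADD
cycle 2: I1 operands ready, I2 dispatched to INT
cycle 3: I2 operands ready
cycle 4: I1 complete, I2 complete
cycle 5: R1←I1, R4←I2
cycle 6: I3 dispatched to INT
cycle 7: I3 operands ready
cycle 8: I3 complete
cycle 9: R5←I3
cycle 10: I4 dispatched to INT
cycle 11: I4 operands ready, I5 dispatched to MUL
cycle 12: I4 complete
cycle 13: R3←I4
cycle 14: I5 operands ready, I6 dispatched to INT
cycle 15: I6 operands ready
cycle 16: I6 complete
cycle 17: R6←I6
cycle 18: I5 complete, I7 dispatched to INT
cycle 19: R2←I5
cycle 20: I7 operands ready
cycle 21: I7 complete
cycle 22: R0←I7

I7 = (18, 20, 21, 22)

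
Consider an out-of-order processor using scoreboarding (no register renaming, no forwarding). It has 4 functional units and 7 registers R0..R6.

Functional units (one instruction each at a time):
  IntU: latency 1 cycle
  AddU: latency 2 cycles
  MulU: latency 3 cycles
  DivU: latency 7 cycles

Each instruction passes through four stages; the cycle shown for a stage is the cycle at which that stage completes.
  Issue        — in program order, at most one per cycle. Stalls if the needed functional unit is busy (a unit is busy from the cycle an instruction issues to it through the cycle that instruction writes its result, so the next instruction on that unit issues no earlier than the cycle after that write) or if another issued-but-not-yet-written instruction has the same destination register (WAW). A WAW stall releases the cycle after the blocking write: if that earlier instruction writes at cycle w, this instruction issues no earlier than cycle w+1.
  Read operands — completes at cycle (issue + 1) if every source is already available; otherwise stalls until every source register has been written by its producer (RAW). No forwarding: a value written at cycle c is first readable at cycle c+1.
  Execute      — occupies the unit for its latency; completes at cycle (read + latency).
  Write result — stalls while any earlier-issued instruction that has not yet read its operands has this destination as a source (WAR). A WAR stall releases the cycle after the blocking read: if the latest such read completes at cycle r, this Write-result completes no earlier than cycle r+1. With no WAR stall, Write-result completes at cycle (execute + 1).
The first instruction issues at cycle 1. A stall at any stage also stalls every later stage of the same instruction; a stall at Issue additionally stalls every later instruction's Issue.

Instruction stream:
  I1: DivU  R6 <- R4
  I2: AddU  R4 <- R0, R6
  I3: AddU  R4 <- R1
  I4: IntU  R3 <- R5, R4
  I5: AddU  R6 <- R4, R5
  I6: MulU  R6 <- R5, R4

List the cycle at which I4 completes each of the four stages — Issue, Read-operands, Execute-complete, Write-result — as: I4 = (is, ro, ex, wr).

I1 -> (1, 2, 9, 10)
I2 -> (2, 11, 13, 14)  // RAW R6: wait I1 write@10
I3 -> (15, 16, 18, 19)  // struct: AddU busy until I2 writes@14
I4 -> (16, 20, 21, 22)  // RAW R4: wait I3 write@19
I5 -> (20, 21, 23, 24)  // struct: AddU busy until I3 writes@19
I6 -> (25, 26, 29, 30)  // WAW R6: wait I5 write@24

I4 = (16, 20, 21, 22)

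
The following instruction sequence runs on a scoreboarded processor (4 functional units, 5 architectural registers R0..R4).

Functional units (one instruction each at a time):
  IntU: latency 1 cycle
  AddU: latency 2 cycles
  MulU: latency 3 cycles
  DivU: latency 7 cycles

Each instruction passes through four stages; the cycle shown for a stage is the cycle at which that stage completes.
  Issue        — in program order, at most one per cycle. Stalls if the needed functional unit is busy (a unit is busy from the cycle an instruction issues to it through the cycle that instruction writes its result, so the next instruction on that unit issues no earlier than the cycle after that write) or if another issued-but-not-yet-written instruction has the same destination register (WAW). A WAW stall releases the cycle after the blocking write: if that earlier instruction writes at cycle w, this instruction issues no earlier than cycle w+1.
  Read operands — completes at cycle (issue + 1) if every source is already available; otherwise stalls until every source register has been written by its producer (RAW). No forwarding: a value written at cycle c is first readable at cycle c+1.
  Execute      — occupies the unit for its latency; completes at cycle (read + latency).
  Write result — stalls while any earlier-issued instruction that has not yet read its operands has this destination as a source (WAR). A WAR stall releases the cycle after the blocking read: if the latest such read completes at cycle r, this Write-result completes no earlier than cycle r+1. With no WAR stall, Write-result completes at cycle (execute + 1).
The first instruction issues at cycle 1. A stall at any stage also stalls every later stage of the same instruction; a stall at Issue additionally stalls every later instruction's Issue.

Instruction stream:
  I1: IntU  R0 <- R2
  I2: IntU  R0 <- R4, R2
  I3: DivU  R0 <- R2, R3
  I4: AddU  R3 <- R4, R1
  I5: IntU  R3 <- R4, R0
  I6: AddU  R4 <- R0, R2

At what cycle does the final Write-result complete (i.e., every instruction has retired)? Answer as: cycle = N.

[1] I1→IntU
[2] I1 RO
[3] I1 EX
[4] I1 WR R0
[5] I2→IntU
[6] I2 RO
[7] I2 EX
[8] I2 WR R0
[9] I3→DivU
[10] I3 RO, I4→AddU
[11] I4 RO
[13] I4 EX
[14] I4 WR R3
[15] I5→IntU
[16] I6→AddU
[17] I3 EX
[18] I3 WR R0
[19] I5 RO, I6 RO
[20] I5 EX
[21] I5 WR R3, I6 EX
[22] I6 WR R4

cycle = 22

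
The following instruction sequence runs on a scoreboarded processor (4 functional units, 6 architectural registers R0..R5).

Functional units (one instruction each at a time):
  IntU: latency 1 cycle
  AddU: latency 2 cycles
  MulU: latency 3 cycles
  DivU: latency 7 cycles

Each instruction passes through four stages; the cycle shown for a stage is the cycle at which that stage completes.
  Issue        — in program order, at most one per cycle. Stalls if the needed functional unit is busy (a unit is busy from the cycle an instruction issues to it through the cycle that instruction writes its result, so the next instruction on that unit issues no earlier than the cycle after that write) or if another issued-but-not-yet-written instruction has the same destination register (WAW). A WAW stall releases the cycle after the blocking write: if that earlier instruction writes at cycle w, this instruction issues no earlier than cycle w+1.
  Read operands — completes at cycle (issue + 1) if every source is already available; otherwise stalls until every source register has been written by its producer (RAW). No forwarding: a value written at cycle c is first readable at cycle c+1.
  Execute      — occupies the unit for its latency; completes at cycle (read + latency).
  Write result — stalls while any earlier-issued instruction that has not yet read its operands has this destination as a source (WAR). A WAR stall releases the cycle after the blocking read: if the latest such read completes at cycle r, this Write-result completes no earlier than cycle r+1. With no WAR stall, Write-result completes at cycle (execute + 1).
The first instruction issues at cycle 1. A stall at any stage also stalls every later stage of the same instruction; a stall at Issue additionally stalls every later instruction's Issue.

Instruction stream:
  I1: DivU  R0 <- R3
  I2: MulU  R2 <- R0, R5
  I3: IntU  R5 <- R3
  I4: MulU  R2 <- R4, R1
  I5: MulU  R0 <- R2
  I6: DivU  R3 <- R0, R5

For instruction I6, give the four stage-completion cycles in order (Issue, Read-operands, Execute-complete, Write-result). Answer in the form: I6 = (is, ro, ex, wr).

c1: I1→DivU
c2: I1 RO; I2→MulU
c3: I3→IntU
c4: I3 RO
c5: I3 EX
c9: I1 EX
c10: I1 WR R0
c11: I2 RO
c12: I3 WR R5
c14: I2 EX
c15: I2 WR R2
c16: I4→MulU
c17: I4 RO
c20: I4 EX
c21: I4 WR R2
c22: I5→MulU
c23: I5 RO; I6→DivU
c26: I5 EX
c27: I5 WR R0
c28: I6 RO
c35: I6 EX
c36: I6 WR R3

I6 = (23, 28, 35, 36)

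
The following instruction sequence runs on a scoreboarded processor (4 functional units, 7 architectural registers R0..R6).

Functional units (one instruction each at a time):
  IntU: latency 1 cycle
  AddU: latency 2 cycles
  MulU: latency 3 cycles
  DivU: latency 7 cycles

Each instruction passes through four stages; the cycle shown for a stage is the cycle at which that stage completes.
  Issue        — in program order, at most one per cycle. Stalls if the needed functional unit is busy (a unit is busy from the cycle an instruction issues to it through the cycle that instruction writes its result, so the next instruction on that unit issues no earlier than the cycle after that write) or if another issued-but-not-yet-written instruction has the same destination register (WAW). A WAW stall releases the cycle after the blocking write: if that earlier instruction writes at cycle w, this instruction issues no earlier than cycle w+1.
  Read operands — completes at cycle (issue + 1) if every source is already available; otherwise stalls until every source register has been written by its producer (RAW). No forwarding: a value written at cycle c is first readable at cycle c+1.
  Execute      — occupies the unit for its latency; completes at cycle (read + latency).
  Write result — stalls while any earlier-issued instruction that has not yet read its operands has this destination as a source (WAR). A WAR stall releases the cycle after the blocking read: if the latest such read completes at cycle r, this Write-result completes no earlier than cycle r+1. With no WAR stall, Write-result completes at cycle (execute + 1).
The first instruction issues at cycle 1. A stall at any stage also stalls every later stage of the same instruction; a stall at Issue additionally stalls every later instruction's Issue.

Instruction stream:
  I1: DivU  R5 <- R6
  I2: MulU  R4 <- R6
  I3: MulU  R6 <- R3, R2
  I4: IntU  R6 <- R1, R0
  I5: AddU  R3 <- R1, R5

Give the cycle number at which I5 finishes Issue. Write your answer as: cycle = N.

I1  is:1  ro:2  ex:9  wr:10
I2  is:2  ro:3  ex:6  wr:7
I3  is:8  ro:9  ex:12  wr:13  — struct: MulU busy until I2 writes@7
I4  is:14  ro:15  ex:16  wr:17  — WAW R6: wait I3 write@13
I5  is:15  ro:16  ex:18  wr:19

cycle = 15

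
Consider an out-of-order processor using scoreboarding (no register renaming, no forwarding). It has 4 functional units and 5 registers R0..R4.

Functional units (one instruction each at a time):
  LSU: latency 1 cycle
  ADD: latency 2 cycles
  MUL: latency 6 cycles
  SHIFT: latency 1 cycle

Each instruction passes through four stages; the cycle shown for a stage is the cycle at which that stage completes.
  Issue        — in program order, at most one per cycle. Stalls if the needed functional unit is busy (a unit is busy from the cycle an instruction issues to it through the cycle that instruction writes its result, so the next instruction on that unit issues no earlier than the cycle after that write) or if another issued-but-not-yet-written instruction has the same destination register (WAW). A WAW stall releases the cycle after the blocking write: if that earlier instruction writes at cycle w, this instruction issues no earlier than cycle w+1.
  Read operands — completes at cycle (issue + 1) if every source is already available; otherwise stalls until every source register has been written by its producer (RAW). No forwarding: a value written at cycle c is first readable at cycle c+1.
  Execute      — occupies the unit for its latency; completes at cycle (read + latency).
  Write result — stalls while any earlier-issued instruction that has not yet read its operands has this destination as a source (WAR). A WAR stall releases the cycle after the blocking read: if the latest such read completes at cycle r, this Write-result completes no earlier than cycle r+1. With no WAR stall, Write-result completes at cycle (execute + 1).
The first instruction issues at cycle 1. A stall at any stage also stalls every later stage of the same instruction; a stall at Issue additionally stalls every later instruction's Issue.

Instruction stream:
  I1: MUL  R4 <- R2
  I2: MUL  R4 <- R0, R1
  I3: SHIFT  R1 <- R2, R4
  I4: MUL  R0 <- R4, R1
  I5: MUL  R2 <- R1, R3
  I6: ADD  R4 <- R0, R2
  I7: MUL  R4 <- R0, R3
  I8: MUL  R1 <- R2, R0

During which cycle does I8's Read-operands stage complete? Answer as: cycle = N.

t=1  issue I1 (MUL)
t=2  I1 read-ops
t=8  I1 finished on MUL
t=9  I1→R4
t=10  issue I2 (MUL)
t=11  I2 read-ops; issue I3 (SHIFT)
t=17  I2 finished on MUL
t=18  I2→R4
t=19  I3 read-ops; issue I4 (MUL)
t=20  I3 finished on SHIFT
t=21  I3→R1
t=22  I4 read-ops
t=28  I4 finished on MUL
t=29  I4→R0
t=30  issue I5 (MUL)
t=31  I5 read-ops; issue I6 (ADD)
t=37  I5 finished on MUL
t=38  I5→R2
t=39  I6 read-ops
t=41  I6 finished on ADD
t=42  I6→R4
t=43  issue I7 (MUL)
t=44  I7 read-ops
t=50  I7 finished on MUL
t=51  I7→R4
t=52  issue I8 (MUL)
t=53  I8 read-ops
t=59  I8 finished on MUL
t=60  I8→R1

cycle = 53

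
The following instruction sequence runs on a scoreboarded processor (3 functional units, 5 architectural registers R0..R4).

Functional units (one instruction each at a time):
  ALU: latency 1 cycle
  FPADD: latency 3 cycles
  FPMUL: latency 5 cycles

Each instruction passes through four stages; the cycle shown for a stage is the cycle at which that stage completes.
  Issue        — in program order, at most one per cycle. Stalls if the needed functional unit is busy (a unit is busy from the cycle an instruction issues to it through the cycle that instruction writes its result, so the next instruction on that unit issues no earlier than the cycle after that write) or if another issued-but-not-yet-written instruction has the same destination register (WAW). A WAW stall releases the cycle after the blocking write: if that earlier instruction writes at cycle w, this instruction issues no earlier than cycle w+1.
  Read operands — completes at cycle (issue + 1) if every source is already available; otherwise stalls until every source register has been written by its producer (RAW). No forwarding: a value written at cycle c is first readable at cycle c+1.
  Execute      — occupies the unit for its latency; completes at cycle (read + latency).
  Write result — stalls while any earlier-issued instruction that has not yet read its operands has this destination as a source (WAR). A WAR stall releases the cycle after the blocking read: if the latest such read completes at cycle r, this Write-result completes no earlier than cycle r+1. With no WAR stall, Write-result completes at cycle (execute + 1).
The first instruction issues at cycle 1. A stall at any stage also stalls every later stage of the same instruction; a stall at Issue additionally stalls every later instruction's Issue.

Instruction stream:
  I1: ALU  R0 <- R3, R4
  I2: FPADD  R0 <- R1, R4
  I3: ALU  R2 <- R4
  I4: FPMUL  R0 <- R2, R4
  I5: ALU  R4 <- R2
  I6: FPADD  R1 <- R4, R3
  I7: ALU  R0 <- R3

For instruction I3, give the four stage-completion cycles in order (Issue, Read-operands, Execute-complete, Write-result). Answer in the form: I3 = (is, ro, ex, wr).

  I1 | 1 | 2 | 3 | 4
  I2 | 5 | 6 | 9 | 10   WAW R0: wait I1 write@4
  I3 | 6 | 7 | 8 | 9
  I4 | 11 | 12 | 17 | 18   WAW R0: wait I2 write@10
  I5 | 12 | 13 | 14 | 15
  I6 | 13 | 16 | 19 | 20   RAW R4: wait I5 write@15
  I7 | 19 | 20 | 21 | 22   WAW R0: wait I4 write@18

I3 = (6, 7, 8, 9)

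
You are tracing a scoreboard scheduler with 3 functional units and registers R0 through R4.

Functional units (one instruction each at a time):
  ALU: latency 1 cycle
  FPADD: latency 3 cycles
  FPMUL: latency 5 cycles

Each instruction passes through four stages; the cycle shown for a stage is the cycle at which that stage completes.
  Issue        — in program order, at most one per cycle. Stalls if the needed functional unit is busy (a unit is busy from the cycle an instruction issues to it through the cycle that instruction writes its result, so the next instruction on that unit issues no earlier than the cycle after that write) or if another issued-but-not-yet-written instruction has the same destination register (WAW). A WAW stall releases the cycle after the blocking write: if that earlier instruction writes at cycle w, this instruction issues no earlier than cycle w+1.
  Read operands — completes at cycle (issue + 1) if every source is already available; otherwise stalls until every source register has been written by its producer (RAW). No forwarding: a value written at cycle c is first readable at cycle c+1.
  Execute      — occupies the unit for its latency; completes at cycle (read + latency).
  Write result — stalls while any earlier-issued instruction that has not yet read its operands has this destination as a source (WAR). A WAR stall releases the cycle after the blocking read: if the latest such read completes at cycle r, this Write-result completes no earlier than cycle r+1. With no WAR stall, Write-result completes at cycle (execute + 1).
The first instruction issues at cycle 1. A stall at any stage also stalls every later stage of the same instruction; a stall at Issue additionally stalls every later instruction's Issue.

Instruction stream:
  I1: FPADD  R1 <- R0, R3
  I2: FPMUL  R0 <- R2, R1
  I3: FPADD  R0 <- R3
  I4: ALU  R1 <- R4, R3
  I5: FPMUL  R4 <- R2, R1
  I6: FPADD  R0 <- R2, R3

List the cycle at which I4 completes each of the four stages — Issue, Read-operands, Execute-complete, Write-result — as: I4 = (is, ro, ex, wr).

[I1] 1/2/5/6
[I2] 2/7/12/13  (RAW R1: wait I1 write@6)
[I3] 14/15/18/19  (WAW R0: wait I2 write@13)
[I4] 15/16/17/18
[I5] 16/19/24/25  (RAW R1: wait I4 write@18)
[I6] 20/21/24/25  (struct: FPADD busy until I3 writes@19)

I4 = (15, 16, 17, 18)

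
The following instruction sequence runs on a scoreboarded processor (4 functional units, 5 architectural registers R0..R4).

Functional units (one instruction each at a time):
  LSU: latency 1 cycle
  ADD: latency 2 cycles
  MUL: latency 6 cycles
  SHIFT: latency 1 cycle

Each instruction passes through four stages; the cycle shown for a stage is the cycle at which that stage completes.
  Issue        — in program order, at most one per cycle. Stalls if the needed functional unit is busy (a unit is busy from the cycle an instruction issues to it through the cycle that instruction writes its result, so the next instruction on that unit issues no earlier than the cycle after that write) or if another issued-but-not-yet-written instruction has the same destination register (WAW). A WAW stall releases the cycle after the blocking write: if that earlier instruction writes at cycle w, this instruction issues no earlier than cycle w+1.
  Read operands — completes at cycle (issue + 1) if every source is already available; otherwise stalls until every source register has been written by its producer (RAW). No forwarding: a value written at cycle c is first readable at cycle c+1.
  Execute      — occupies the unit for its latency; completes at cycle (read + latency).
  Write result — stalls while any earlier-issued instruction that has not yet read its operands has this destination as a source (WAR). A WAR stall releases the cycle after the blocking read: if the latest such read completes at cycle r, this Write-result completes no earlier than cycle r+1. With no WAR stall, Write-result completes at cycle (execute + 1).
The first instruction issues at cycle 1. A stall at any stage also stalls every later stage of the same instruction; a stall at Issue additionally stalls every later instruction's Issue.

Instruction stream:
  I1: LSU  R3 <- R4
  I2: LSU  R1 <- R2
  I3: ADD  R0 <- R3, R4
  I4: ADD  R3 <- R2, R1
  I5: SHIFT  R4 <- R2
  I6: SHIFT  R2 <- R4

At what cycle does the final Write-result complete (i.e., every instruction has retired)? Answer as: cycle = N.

cycle 1: I1 dispatched to LSU
cycle 2: I1 operands ready
cycle 3: I1 complete
cycle 4: R3←I1
cycle 5: I2 dispatched to LSU
cycle 6: I2 operands ready · I3 dispatched to ADD
cycle 7: I2 complete · I3 operands ready
cycle 8: R1←I2
cycle 9: I3 complete
cycle 10: R0←I3
cycle 11: I4 dispatched to ADD
cycle 12: I4 operands ready · I5 dispatched to SHIFT
cycle 13: I5 operands ready
cycle 14: I4 complete · I5 complete
cycle 15: R3←I4 · R4←I5
cycle 16: I6 dispatched to SHIFT
cycle 17: I6 operands ready
cycle 18: I6 complete
cycle 19: R2←I6

cycle = 19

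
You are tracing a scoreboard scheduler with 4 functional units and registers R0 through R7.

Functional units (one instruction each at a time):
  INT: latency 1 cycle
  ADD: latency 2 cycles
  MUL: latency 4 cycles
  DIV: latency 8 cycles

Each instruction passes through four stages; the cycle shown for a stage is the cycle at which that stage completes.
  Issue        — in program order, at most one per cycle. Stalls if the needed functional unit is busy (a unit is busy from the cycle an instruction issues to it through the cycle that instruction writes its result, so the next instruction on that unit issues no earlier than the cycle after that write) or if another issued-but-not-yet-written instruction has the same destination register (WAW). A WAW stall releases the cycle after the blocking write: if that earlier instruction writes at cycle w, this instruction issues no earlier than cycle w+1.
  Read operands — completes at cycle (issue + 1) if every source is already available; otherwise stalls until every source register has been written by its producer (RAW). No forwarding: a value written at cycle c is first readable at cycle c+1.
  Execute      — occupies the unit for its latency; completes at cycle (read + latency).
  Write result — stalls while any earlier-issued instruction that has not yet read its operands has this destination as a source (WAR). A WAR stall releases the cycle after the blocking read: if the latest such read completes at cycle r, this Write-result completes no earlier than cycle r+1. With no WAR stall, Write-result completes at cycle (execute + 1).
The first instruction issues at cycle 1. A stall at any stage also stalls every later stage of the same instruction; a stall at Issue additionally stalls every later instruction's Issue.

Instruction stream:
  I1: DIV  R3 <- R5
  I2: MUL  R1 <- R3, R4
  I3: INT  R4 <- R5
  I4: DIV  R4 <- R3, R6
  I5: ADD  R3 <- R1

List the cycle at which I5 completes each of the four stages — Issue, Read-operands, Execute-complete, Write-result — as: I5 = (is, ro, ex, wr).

cycle 1: I1 dispatched to DIV
cycle 2: I1 operands ready | I2 dispatched to MUL
cycle 3: I3 dispatched to INT
cycle 4: I3 operands ready
cycle 5: I3 complete
cycle 10: I1 complete
cycle 11: R3←I1
cycle 12: I2 operands ready
cycle 13: R4←I3
cycle 14: I4 dispatched to DIV
cycle 15: I4 operands ready | I5 dispatched to ADD
cycle 16: I2 complete
cycle 17: R1←I2
cycle 18: I5 operands ready
cycle 20: I5 complete
cycle 21: R3←I5
cycle 23: I4 complete
cycle 24: R4←I4

I5 = (15, 18, 20, 21)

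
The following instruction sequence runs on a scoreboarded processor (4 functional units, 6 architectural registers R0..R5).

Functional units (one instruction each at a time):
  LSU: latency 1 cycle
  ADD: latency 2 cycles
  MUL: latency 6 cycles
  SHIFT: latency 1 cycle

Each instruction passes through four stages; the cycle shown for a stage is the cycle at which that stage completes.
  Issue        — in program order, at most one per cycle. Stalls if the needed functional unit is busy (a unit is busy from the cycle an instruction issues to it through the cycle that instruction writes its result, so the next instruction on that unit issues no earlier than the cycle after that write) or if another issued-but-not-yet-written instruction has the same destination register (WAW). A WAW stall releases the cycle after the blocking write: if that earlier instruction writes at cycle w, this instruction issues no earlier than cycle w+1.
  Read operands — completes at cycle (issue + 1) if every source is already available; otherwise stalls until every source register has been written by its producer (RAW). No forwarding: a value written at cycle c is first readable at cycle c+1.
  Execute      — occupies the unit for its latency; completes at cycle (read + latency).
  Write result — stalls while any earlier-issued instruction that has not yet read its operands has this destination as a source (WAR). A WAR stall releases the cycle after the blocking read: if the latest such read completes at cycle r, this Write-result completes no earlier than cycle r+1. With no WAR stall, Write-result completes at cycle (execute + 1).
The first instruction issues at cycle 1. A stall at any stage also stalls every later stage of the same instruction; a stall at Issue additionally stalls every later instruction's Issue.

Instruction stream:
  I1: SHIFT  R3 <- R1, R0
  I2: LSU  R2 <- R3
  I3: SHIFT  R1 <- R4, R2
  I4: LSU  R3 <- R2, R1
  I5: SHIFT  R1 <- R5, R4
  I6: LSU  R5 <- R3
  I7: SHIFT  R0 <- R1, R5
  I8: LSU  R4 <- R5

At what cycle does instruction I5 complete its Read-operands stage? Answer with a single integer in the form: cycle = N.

cycle = 12

1) issue 1, read 2, done 3, write 4
2) issue 2, read 5, done 6, write 7  <RAW R3: wait I1 write@4>
3) issue 5, read 8, done 9, write 10  <struct: SHIFT busy until I1 writes@4 / RAW R2: wait I2 write@7>
4) issue 8, read 11, done 12, write 13  <struct: LSU busy until I2 writes@7 / RAW R1: wait I3 write@10>
5) issue 11, read 12, done 13, write 14  <struct: SHIFT busy until I3 writes@10>
6) issue 14, read 15, done 16, write 17  <struct: LSU busy until I4 writes@13>
7) issue 15, read 18, done 19, write 20  <RAW R5: wait I6 write@17>
8) issue 18, read 19, done 20, write 21  <struct: LSU busy until I6 writes@17>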